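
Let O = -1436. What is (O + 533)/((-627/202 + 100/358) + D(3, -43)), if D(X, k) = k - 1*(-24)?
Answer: 10883558/263045 ≈ 41.375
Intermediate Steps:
D(X, k) = 24 + k (D(X, k) = k + 24 = 24 + k)
(O + 533)/((-627/202 + 100/358) + D(3, -43)) = (-1436 + 533)/((-627/202 + 100/358) + (24 - 43)) = -903/((-627*1/202 + 100*(1/358)) - 19) = -903/((-627/202 + 50/179) - 19) = -903/(-102133/36158 - 19) = -903/(-789135/36158) = -903*(-36158/789135) = 10883558/263045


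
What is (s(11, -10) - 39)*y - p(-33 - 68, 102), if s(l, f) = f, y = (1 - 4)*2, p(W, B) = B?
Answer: 192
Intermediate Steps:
y = -6 (y = -3*2 = -6)
(s(11, -10) - 39)*y - p(-33 - 68, 102) = (-10 - 39)*(-6) - 1*102 = -49*(-6) - 102 = 294 - 102 = 192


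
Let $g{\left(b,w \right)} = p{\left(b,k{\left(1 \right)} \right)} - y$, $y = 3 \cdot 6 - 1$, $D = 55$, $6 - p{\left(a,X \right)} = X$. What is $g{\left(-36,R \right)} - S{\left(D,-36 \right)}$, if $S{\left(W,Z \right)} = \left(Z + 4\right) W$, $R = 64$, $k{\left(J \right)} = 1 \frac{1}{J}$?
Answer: $1748$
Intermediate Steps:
$k{\left(J \right)} = \frac{1}{J}$
$p{\left(a,X \right)} = 6 - X$
$y = 17$ ($y = 18 - 1 = 17$)
$g{\left(b,w \right)} = -12$ ($g{\left(b,w \right)} = \left(6 - 1^{-1}\right) - 17 = \left(6 - 1\right) - 17 = 5 - 17 = -12$)
$S{\left(W,Z \right)} = W \left(4 + Z\right)$ ($S{\left(W,Z \right)} = \left(4 + Z\right) W = W \left(4 + Z\right)$)
$g{\left(-36,R \right)} - S{\left(D,-36 \right)} = -12 - 55 \left(4 - 36\right) = -12 - 55 \left(-32\right) = -12 - -1760 = -12 + 1760 = 1748$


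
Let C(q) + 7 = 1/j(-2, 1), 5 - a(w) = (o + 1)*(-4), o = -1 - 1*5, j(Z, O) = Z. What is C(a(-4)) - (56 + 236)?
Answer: -599/2 ≈ -299.50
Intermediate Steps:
o = -6 (o = -1 - 5 = -6)
a(w) = -15 (a(w) = 5 - (-6 + 1)*(-4) = 5 - (-5)*(-4) = 5 - 1*20 = 5 - 20 = -15)
C(q) = -15/2 (C(q) = -7 + 1/(-2) = -7 - ½ = -15/2)
C(a(-4)) - (56 + 236) = -15/2 - (56 + 236) = -15/2 - 1*292 = -15/2 - 292 = -599/2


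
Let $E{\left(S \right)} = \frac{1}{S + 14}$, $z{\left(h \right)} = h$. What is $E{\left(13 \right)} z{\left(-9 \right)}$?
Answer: $- \frac{1}{3} \approx -0.33333$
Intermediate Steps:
$E{\left(S \right)} = \frac{1}{14 + S}$
$E{\left(13 \right)} z{\left(-9 \right)} = \frac{1}{14 + 13} \left(-9\right) = \frac{1}{27} \left(-9\right) = - \frac{1}{3}$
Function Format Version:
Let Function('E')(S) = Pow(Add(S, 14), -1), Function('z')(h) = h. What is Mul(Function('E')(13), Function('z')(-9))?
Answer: Rational(-1, 3) ≈ -0.33333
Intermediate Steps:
Function('E')(S) = Pow(Add(14, S), -1)
Mul(Function('E')(13), Function('z')(-9)) = Mul(Pow(Add(14, 13), -1), -9) = Mul(Pow(27, -1), -9) = Mul(Rational(1, 27), -9) = Rational(-1, 3)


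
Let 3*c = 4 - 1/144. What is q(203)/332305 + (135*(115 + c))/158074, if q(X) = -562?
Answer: 82078537467/840460489120 ≈ 0.097659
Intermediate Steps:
c = 575/432 (c = (4 - 1/144)/3 = (1/3)*(575/144) = 575/432 ≈ 1.3310)
q(203)/332305 + (135*(115 + c))/158074 = -562/332305 + (135*(115 + 575/432))/158074 = -562*1/332305 + (135*(50255/432))*(1/158074) = -562/332305 + (251275/16)*(1/158074) = -562/332305 + 251275/2529184 = 82078537467/840460489120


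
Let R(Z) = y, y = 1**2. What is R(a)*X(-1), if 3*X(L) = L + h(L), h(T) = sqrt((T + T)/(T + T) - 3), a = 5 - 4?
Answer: -1/3 + I*sqrt(2)/3 ≈ -0.33333 + 0.4714*I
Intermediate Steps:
y = 1
a = 1
R(Z) = 1
h(T) = I*sqrt(2) (h(T) = sqrt((2*T)/((2*T)) - 3) = sqrt((2*T)*(1/(2*T)) - 3) = sqrt(1 - 3) = sqrt(-2) = I*sqrt(2))
X(L) = L/3 + I*sqrt(2)/3 (X(L) = (L + I*sqrt(2))/3 = L/3 + I*sqrt(2)/3)
R(a)*X(-1) = 1*((1/3)*(-1) + I*sqrt(2)/3) = 1*(-1/3 + I*sqrt(2)/3) = -1/3 + I*sqrt(2)/3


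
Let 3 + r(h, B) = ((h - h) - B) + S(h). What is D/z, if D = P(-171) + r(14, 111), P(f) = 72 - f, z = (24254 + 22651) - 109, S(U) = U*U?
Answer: 325/46796 ≈ 0.0069450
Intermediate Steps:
S(U) = U²
z = 46796 (z = 46905 - 109 = 46796)
r(h, B) = -3 + h² - B (r(h, B) = -3 + (((h - h) - B) + h²) = -3 + ((0 - B) + h²) = -3 + (-B + h²) = -3 + (h² - B) = -3 + h² - B)
D = 325 (D = (72 - 1*(-171)) + (-3 + 14² - 1*111) = (72 + 171) + (-3 + 196 - 111) = 243 + 82 = 325)
D/z = 325/46796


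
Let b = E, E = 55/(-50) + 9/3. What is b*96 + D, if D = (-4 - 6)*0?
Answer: 912/5 ≈ 182.40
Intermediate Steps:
E = 19/10 (E = 55*(-1/50) + 9*(⅓) = -11/10 + 3 = 19/10 ≈ 1.9000)
b = 19/10 ≈ 1.9000
D = 0 (D = -10*0 = 0)
b*96 + D = (19/10)*96 + 0 = 912/5 + 0 = 912/5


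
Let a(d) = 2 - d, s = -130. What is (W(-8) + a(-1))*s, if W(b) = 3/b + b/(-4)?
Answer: -2405/4 ≈ -601.25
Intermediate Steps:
W(b) = 3/b - b/4 (W(b) = 3/b + b*(-1/4) = 3/b - b/4)
(W(-8) + a(-1))*s = ((3/(-8) - 1/4*(-8)) + (2 - 1*(-1)))*(-130) = ((3*(-1/8) + 2) + (2 + 1))*(-130) = ((-3/8 + 2) + 3)*(-130) = (13/8 + 3)*(-130) = (37/8)*(-130) = -2405/4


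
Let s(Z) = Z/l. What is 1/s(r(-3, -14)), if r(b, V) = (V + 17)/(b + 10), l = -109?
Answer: -763/3 ≈ -254.33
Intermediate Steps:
r(b, V) = (17 + V)/(10 + b)
s(Z) = -Z/109 (s(Z) = Z/(-109) = Z*(-1/109) = -Z/109)
1/s(r(-3, -14)) = 1/(-(17 - 14)/(109*(10 - 3))) = 1/(-3/(109*7)) = 1/(-3/763) = -763/3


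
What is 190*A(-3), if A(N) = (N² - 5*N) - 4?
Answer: 3800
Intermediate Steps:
A(N) = -4 + N² - 5*N
190*A(-3) = 190*(-4 + (-3)² - 5*(-3)) = 190*(-4 + 9 + 15) = 190*20 = 3800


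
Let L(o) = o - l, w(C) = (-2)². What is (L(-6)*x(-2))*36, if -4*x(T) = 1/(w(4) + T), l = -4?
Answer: 9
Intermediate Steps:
w(C) = 4
L(o) = 4 + o (L(o) = o - 1*(-4) = o + 4 = 4 + o)
x(T) = -1/(4*(4 + T))
(L(-6)*x(-2))*36 = ((4 - 6)*(-1/(16 + 4*(-2))))*36 = -(-2)/(16 - 8)*36 = -(-2)/8*36 = -2*(-⅛)*36 = (¼)*36 = 9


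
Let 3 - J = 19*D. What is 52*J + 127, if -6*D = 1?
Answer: 1343/3 ≈ 447.67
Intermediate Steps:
D = -⅙ (D = -⅙*1 = -⅙ ≈ -0.16667)
J = 37/6 (J = 3 - 19*(-1)/6 = 3 - 1*(-19/6) = 3 + 19/6 = 37/6 ≈ 6.1667)
52*J + 127 = 52*(37/6) + 127 = 962/3 + 127 = 1343/3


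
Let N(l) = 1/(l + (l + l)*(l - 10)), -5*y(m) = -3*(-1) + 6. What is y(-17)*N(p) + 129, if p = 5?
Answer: 3226/25 ≈ 129.04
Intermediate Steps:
y(m) = -9/5 (y(m) = -(-3*(-1) + 6)/5 = -(3 + 6)/5 = -⅕*9 = -9/5)
N(l) = 1/(l + 2*l*(-10 + l)) (N(l) = 1/(l + (2*l)*(-10 + l)) = 1/(l + 2*l*(-10 + l)))
y(-17)*N(p) + 129 = -9/(5*5*(-19 + 2*5)) + 129 = -9/(25*(-19 + 10)) + 129 = -9/(25*(-9)) + 129 = -9*(-1)/(25*9) + 129 = -9/5*(-1/45) + 129 = 1/25 + 129 = 3226/25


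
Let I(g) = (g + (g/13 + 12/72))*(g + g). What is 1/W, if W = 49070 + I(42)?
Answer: 13/687484 ≈ 1.8910e-5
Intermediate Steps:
I(g) = 2*g*(⅙ + 14*g/13) (I(g) = (g + (g*(1/13) + 12*(1/72)))*(2*g) = (g + (g/13 + ⅙))*(2*g) = (g + (⅙ + g/13))*(2*g) = (⅙ + 14*g/13)*(2*g) = 2*g*(⅙ + 14*g/13))
W = 687484/13 (W = 49070 + (1/39)*42*(13 + 84*42) = 49070 + (1/39)*42*(13 + 3528) = 49070 + (1/39)*42*3541 = 49070 + 49574/13 = 687484/13 ≈ 52883.)
1/W = 1/(687484/13) = 13/687484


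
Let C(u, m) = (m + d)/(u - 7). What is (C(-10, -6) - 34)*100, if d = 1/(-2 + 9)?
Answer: -400500/119 ≈ -3365.5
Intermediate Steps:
d = ⅐ (d = 1/7 = ⅐ ≈ 0.14286)
C(u, m) = (⅐ + m)/(-7 + u) (C(u, m) = (m + ⅐)/(u - 7) = (⅐ + m)/(-7 + u))
(C(-10, -6) - 34)*100 = ((⅐ - 6)/(-7 - 10) - 34)*100 = (-41/7/(-17) - 34)*100 = (-1/17*(-41/7) - 34)*100 = (41/119 - 34)*100 = -4005/119*100 = -400500/119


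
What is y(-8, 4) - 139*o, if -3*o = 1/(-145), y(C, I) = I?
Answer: 1601/435 ≈ 3.6805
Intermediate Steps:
o = 1/435 (o = -1/3/(-145) = -1/3*(-1/145) = 1/435 ≈ 0.0022989)
y(-8, 4) - 139*o = 4 - 139*1/435 = 4 - 139/435 = 1601/435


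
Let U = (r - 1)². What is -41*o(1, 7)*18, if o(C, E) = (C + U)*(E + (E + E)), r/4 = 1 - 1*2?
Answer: -402948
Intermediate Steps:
r = -4 (r = 4*(1 - 1*2) = 4*(1 - 2) = 4*(-1) = -4)
U = 25 (U = (-4 - 1)² = (-5)² = 25)
o(C, E) = 3*E*(25 + C) (o(C, E) = (C + 25)*(E + (E + E)) = (25 + C)*(E + 2*E) = (25 + C)*(3*E) = 3*E*(25 + C))
-41*o(1, 7)*18 = -123*7*(25 + 1)*18 = -123*7*26*18 = -41*546*18 = -22386*18 = -402948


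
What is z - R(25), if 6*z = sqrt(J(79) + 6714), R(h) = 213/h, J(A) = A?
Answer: -213/25 + sqrt(6793)/6 ≈ 5.2166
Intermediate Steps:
z = sqrt(6793)/6 (z = sqrt(79 + 6714)/6 = sqrt(6793)/6 ≈ 13.737)
z - R(25) = sqrt(6793)/6 - 213/25 = -213/25 + sqrt(6793)/6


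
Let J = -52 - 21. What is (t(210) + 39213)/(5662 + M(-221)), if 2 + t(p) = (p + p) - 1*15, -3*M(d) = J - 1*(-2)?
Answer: 118848/17057 ≈ 6.9677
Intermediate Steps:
J = -73
M(d) = 71/3 (M(d) = -(-73 - 1*(-2))/3 = -(-73 + 2)/3 = -⅓*(-71) = 71/3)
t(p) = -17 + 2*p (t(p) = -2 + ((p + p) - 1*15) = -2 + (2*p - 15) = -2 + (-15 + 2*p) = -17 + 2*p)
(t(210) + 39213)/(5662 + M(-221)) = ((-17 + 2*210) + 39213)/(5662 + 71/3) = ((-17 + 420) + 39213)/(17057/3) = (403 + 39213)*(3/17057) = 39616*(3/17057) = 118848/17057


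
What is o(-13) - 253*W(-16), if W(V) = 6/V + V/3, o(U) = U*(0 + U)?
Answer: 38717/24 ≈ 1613.2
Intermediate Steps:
o(U) = U² (o(U) = U*U = U²)
W(V) = 6/V + V/3 (W(V) = 6/V + V*(⅓) = 6/V + V/3)
o(-13) - 253*W(-16) = (-13)² - 253*(6/(-16) + (⅓)*(-16)) = 169 - 253*(6*(-1/16) - 16/3) = 169 - 253*(-3/8 - 16/3) = 169 - 253*(-137/24) = 169 + 34661/24 = 38717/24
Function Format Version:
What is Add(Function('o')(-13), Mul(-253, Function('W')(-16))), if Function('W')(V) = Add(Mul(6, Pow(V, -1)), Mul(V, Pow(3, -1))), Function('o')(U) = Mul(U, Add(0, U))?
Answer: Rational(38717, 24) ≈ 1613.2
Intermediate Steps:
Function('o')(U) = Pow(U, 2) (Function('o')(U) = Mul(U, U) = Pow(U, 2))
Function('W')(V) = Add(Mul(6, Pow(V, -1)), Mul(Rational(1, 3), V)) (Function('W')(V) = Add(Mul(6, Pow(V, -1)), Mul(V, Rational(1, 3))) = Add(Mul(6, Pow(V, -1)), Mul(Rational(1, 3), V)))
Add(Function('o')(-13), Mul(-253, Function('W')(-16))) = Add(Pow(-13, 2), Mul(-253, Add(Mul(6, Pow(-16, -1)), Mul(Rational(1, 3), -16)))) = Add(169, Mul(-253, Add(Mul(6, Rational(-1, 16)), Rational(-16, 3)))) = Add(169, Mul(-253, Add(Rational(-3, 8), Rational(-16, 3)))) = Add(169, Mul(-253, Rational(-137, 24))) = Add(169, Rational(34661, 24)) = Rational(38717, 24)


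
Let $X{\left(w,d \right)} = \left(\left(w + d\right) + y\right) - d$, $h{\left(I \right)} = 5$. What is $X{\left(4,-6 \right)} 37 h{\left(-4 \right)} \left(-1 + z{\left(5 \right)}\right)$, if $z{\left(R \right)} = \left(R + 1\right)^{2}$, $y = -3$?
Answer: $6475$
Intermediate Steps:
$z{\left(R \right)} = \left(1 + R\right)^{2}$
$X{\left(w,d \right)} = -3 + w$ ($X{\left(w,d \right)} = \left(\left(w + d\right) - 3\right) - d = \left(\left(d + w\right) - 3\right) - d = \left(-3 + d + w\right) - d = -3 + w$)
$X{\left(4,-6 \right)} 37 h{\left(-4 \right)} \left(-1 + z{\left(5 \right)}\right) = \left(-3 + 4\right) 37 \cdot 5 \left(-1 + \left(1 + 5\right)^{2}\right) = 1 \cdot 37 \cdot 5 \left(-1 + 6^{2}\right) = 37 \cdot 5 \left(-1 + 36\right) = 37 \cdot 5 \cdot 35 = 37 \cdot 175 = 6475$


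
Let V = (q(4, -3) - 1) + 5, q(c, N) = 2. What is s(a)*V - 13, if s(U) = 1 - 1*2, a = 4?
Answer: -19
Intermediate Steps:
s(U) = -1 (s(U) = 1 - 2 = -1)
V = 6 (V = (2 - 1) + 5 = 1 + 5 = 6)
s(a)*V - 13 = -1*6 - 13 = -6 - 13 = -19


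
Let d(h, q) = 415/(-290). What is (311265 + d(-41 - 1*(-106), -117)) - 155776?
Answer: 9018279/58 ≈ 1.5549e+5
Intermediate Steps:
d(h, q) = -83/58 (d(h, q) = 415*(-1/290) = -83/58)
(311265 + d(-41 - 1*(-106), -117)) - 155776 = (311265 - 83/58) - 155776 = 18053287/58 - 155776 = 9018279/58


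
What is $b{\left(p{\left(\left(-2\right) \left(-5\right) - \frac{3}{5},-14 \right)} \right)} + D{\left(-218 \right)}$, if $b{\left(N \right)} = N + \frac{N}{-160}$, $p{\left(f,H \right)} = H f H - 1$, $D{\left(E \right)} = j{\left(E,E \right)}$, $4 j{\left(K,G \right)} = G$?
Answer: $\frac{1420313}{800} \approx 1775.4$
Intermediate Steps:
$j{\left(K,G \right)} = \frac{G}{4}$
$D{\left(E \right)} = \frac{E}{4}$
$p{\left(f,H \right)} = -1 + f H^{2}$ ($p{\left(f,H \right)} = f H^{2} - 1 = -1 + f H^{2}$)
$b{\left(N \right)} = \frac{159 N}{160}$ ($b{\left(N \right)} = N + N \left(- \frac{1}{160}\right) = N - \frac{N}{160} = \frac{159 N}{160}$)
$b{\left(p{\left(\left(-2\right) \left(-5\right) - \frac{3}{5},-14 \right)} \right)} + D{\left(-218 \right)} = \frac{159 \left(-1 + \left(\left(-2\right) \left(-5\right) - \frac{3}{5}\right) \left(-14\right)^{2}\right)}{160} + \frac{1}{4} \left(-218\right) = \frac{159 \left(-1 + \left(10 - \frac{3}{5}\right) 196\right)}{160} - \frac{109}{2} = \frac{159 \left(-1 + \frac{47}{5} \cdot 196\right)}{160} - \frac{109}{2} = \frac{159 \left(-1 + \frac{9212}{5}\right)}{160} - \frac{109}{2} = \frac{159}{160} \cdot \frac{9207}{5} - \frac{109}{2} = \frac{1463913}{800} - \frac{109}{2} = \frac{1420313}{800}$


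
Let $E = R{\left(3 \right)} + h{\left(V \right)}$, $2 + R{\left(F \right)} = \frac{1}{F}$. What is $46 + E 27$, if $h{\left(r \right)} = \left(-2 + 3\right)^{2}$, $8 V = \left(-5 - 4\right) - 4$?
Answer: $28$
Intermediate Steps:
$R{\left(F \right)} = -2 + \frac{1}{F}$
$V = - \frac{13}{8}$ ($V = \frac{\left(-5 - 4\right) - 4}{8} = \frac{-9 - 4}{8} = \frac{1}{8} \left(-13\right) = - \frac{13}{8} \approx -1.625$)
$h{\left(r \right)} = 1$ ($h{\left(r \right)} = 1^{2} = 1$)
$E = - \frac{2}{3}$ ($E = \left(-2 + \frac{1}{3}\right) + 1 = - \frac{5}{3} + 1 = - \frac{2}{3} \approx -0.66667$)
$46 + E 27 = 46 - 18 = 28$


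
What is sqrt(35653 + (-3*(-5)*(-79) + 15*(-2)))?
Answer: sqrt(34438) ≈ 185.57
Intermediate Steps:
sqrt(35653 + (-3*(-5)*(-79) + 15*(-2))) = sqrt(35653 + (15*(-79) - 30)) = sqrt(35653 + (-1185 - 30)) = sqrt(35653 - 1215) = sqrt(34438)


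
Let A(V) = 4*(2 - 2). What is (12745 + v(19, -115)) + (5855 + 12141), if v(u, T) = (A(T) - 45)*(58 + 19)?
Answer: 27276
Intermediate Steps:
A(V) = 0 (A(V) = 4*0 = 0)
v(u, T) = -3465 (v(u, T) = (0 - 45)*(58 + 19) = -45*77 = -3465)
(12745 + v(19, -115)) + (5855 + 12141) = (12745 - 3465) + (5855 + 12141) = 9280 + 17996 = 27276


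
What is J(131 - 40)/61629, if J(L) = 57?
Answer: 19/20543 ≈ 0.00092489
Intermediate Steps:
J(131 - 40)/61629 = 57/61629 = 57*(1/61629) = 19/20543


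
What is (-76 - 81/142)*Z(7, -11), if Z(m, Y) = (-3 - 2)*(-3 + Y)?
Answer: -380555/71 ≈ -5359.9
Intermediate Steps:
Z(m, Y) = 15 - 5*Y (Z(m, Y) = -5*(-3 + Y) = 15 - 5*Y)
(-76 - 81/142)*Z(7, -11) = (-76 - 81/142)*(15 - 5*(-11)) = (-76 - 81*1/142)*(15 + 55) = (-76 - 81/142)*70 = -10873/142*70 = -380555/71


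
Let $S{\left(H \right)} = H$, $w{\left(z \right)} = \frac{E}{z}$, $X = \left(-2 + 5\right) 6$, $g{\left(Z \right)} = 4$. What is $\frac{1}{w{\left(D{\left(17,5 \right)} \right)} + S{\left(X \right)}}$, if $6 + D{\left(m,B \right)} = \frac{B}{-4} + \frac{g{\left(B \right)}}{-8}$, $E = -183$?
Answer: $\frac{31}{1290} \approx 0.024031$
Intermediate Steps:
$D{\left(m,B \right)} = - \frac{13}{2} - \frac{B}{4}$ ($D{\left(m,B \right)} = -6 + \left(\frac{B}{-4} + \frac{4}{-8}\right) = -6 + \left(B \left(- \frac{1}{4}\right) + 4 \left(- \frac{1}{8}\right)\right) = -6 - \left(\frac{1}{2} + \frac{B}{4}\right) = - \frac{13}{2} - \frac{B}{4}$)
$X = 18$ ($X = 3 \cdot 6 = 18$)
$w{\left(z \right)} = - \frac{183}{z}$
$\frac{1}{w{\left(D{\left(17,5 \right)} \right)} + S{\left(X \right)}} = \frac{1}{- \frac{183}{- \frac{13}{2} - \frac{5}{4}} + 18} = \frac{1}{- \frac{183}{- \frac{31}{4}} + 18} = \frac{1}{\left(-183\right) \left(- \frac{4}{31}\right) + 18} = \frac{1}{\frac{732}{31} + 18} = \frac{1}{\frac{1290}{31}} = \frac{31}{1290}$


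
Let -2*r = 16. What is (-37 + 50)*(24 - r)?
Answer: 416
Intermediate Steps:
r = -8 (r = -1/2*16 = -8)
(-37 + 50)*(24 - r) = (-37 + 50)*(24 - 1*(-8)) = 13*(24 + 8) = 13*32 = 416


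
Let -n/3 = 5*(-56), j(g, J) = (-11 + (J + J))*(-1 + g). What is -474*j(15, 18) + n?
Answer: -165060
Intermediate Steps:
j(g, J) = (-1 + g)*(-11 + 2*J) (j(g, J) = (-11 + 2*J)*(-1 + g) = (-1 + g)*(-11 + 2*J))
n = 840 (n = -15*(-56) = -3*(-280) = 840)
-474*j(15, 18) + n = -474*(11 - 11*15 - 2*18 + 2*18*15) + 840 = -474*(11 - 165 - 36 + 540) + 840 = -474*350 + 840 = -165900 + 840 = -165060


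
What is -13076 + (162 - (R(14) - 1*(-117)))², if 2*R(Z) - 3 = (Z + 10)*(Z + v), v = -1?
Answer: -1679/4 ≈ -419.75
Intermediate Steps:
R(Z) = 3/2 + (-1 + Z)*(10 + Z)/2 (R(Z) = 3/2 + ((Z + 10)*(Z - 1))/2 = 3/2 + ((10 + Z)*(-1 + Z))/2 = 3/2 + ((-1 + Z)*(10 + Z))/2 = 3/2 + (-1 + Z)*(10 + Z)/2)
-13076 + (162 - (R(14) - 1*(-117)))² = -13076 + (162 - ((-7/2 + (½)*14² + (9/2)*14) - 1*(-117)))² = -13076 + (162 - ((-7/2 + (½)*196 + 63) + 117))² = -13076 + (162 - ((-7/2 + 98 + 63) + 117))² = -13076 + (162 - (315/2 + 117))² = -13076 + (162 - 1*549/2)² = -13076 + (162 - 549/2)² = -13076 + (-225/2)² = -13076 + 50625/4 = -1679/4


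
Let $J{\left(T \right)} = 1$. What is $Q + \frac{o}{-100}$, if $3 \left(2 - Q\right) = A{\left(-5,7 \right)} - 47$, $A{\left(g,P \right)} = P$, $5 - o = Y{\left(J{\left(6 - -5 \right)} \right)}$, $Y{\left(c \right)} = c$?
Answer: $\frac{1147}{75} \approx 15.293$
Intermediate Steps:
$o = 4$ ($o = 5 - 1 = 4$)
$Q = \frac{46}{3}$ ($Q = 2 - \frac{7 - 47}{3} = 2 - - \frac{40}{3} = 2 + \frac{40}{3} = \frac{46}{3} \approx 15.333$)
$Q + \frac{o}{-100} = \frac{46}{3} + \frac{1}{-100} \cdot 4 = \frac{46}{3} - \frac{1}{25} = \frac{1147}{75}$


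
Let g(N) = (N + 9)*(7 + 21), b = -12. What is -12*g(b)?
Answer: 1008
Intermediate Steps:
g(N) = 252 + 28*N (g(N) = (9 + N)*28 = 252 + 28*N)
-12*g(b) = -12*(252 + 28*(-12)) = -12*(252 - 336) = -12*(-84) = 1008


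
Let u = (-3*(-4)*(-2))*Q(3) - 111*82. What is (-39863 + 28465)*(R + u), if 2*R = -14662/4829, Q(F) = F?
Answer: 505029160646/4829 ≈ 1.0458e+8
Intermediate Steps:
u = -9174 (u = (-3*(-4)*(-2))*3 - 111*82 = (12*(-2))*3 - 9102 = -24*3 - 9102 = -72 - 9102 = -9174)
R = -7331/4829 (R = (-14662/4829)/2 = (-14662*1/4829)/2 = (1/2)*(-14662/4829) = -7331/4829 ≈ -1.5181)
(-39863 + 28465)*(R + u) = (-39863 + 28465)*(-7331/4829 - 9174) = -11398*(-44308577/4829) = 505029160646/4829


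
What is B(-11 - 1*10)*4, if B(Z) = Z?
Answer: -84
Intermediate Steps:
B(-11 - 1*10)*4 = (-11 - 1*10)*4 = (-11 - 10)*4 = -21*4 = -84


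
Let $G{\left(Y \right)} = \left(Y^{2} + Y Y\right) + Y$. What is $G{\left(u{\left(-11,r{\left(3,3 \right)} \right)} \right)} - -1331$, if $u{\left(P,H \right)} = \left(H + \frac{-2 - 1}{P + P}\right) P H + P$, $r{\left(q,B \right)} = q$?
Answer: $27437$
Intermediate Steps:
$u{\left(P,H \right)} = P + H P \left(H - \frac{3}{2 P}\right)$ ($u{\left(P,H \right)} = \left(H - \frac{3}{2 P}\right) P H + P = P \left(H - \frac{3}{2 P}\right) H + P = H P \left(H - \frac{3}{2 P}\right) + P = P + H P \left(H - \frac{3}{2 P}\right)$)
$G{\left(Y \right)} = Y + 2 Y^{2}$ ($G{\left(Y \right)} = \left(Y^{2} + Y^{2}\right) + Y = 2 Y^{2} + Y = Y + 2 Y^{2}$)
$G{\left(u{\left(-11,r{\left(3,3 \right)} \right)} \right)} - -1331 = \left(-11 - \frac{9}{2} - 11 \cdot 3^{2}\right) \left(1 + 2 \left(-11 - \frac{9}{2} - 11 \cdot 3^{2}\right)\right) - -1331 = \left(-11 - \frac{9}{2} - 99\right) \left(1 + 2 \left(-11 - \frac{9}{2} - 99\right)\right) + 1331 = - \frac{229 \left(1 + 2 \left(- \frac{229}{2}\right)\right)}{2} + 1331 = - \frac{229 \left(1 - 229\right)}{2} + 1331 = \left(- \frac{229}{2}\right) \left(-228\right) + 1331 = 26106 + 1331 = 27437$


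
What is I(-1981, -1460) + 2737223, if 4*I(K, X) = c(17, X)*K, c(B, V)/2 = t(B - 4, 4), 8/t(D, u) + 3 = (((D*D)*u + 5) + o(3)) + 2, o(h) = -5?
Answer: 1847617601/675 ≈ 2.7372e+6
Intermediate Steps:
t(D, u) = 8/(-1 + u*D**2) (t(D, u) = 8/(-3 + ((((D*D)*u + 5) - 5) + 2)) = 8/(-3 + (((D**2*u + 5) - 5) + 2)) = 8/(-3 + (((u*D**2 + 5) - 5) + 2)) = 8/(-3 + (((5 + u*D**2) - 5) + 2)) = 8/(-3 + (u*D**2 + 2)) = 8/(-3 + (2 + u*D**2)) = 8/(-1 + u*D**2))
c(B, V) = 16/(-1 + 4*(-4 + B)**2) (c(B, V) = 2*(8/(-1 + 4*(B - 4)**2)) = 2*(8/(-1 + 4*(-4 + B)**2)) = 16/(-1 + 4*(-4 + B)**2))
I(K, X) = 4*K/675 (I(K, X) = ((16/(-1 + 4*(-4 + 17)**2))*K)/4 = ((16/(-1 + 4*13**2))*K)/4 = ((16/(-1 + 4*169))*K)/4 = ((16/(-1 + 676))*K)/4 = ((16/675)*K)/4 = ((16*(1/675))*K)/4 = (16*K/675)/4 = 4*K/675)
I(-1981, -1460) + 2737223 = (4/675)*(-1981) + 2737223 = -7924/675 + 2737223 = 1847617601/675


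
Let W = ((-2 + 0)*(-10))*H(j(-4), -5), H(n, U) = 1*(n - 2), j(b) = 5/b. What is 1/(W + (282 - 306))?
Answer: -1/89 ≈ -0.011236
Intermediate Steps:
H(n, U) = -2 + n (H(n, U) = 1*(-2 + n) = -2 + n)
W = -65 (W = ((-2 + 0)*(-10))*(-2 + 5/(-4)) = (-2*(-10))*(-2 + 5*(-¼)) = 20*(-2 - 5/4) = 20*(-13/4) = -65)
1/(W + (282 - 306)) = 1/(-65 + (282 - 306)) = 1/(-65 - 24) = 1/(-89) = -1/89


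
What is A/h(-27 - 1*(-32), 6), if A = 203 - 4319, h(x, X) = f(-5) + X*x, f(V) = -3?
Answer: -1372/9 ≈ -152.44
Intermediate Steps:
h(x, X) = -3 + X*x
A = -4116
A/h(-27 - 1*(-32), 6) = -4116/(-3 + 6*(-27 - 1*(-32))) = -4116/(-3 + 6*(-27 + 32)) = -4116/(-3 + 6*5) = -4116/(-3 + 30) = -4116/27 = -4116*1/27 = -1372/9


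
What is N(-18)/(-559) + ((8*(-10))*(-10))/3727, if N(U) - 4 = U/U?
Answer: 428565/2083393 ≈ 0.20571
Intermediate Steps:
N(U) = 5 (N(U) = 4 + U/U = 4 + 1 = 5)
N(-18)/(-559) + ((8*(-10))*(-10))/3727 = 5/(-559) + ((8*(-10))*(-10))/3727 = 5*(-1/559) - 80*(-10)*(1/3727) = -5/559 + 800*(1/3727) = -5/559 + 800/3727 = 428565/2083393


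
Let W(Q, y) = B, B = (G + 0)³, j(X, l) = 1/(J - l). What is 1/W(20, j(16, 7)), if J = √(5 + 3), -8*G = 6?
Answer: -64/27 ≈ -2.3704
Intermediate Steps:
G = -¾ (G = -⅛*6 = -¾ ≈ -0.75000)
J = 2*√2 (J = √8 = 2*√2 ≈ 2.8284)
j(X, l) = 1/(-l + 2*√2) (j(X, l) = 1/(2*√2 - l) = 1/(-l + 2*√2))
B = -27/64 (B = (-¾ + 0)³ = (-¾)³ = -27/64 ≈ -0.42188)
W(Q, y) = -27/64
1/W(20, j(16, 7)) = 1/(-27/64) = -64/27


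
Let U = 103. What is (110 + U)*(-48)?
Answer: -10224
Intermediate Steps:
(110 + U)*(-48) = (110 + 103)*(-48) = 213*(-48) = -10224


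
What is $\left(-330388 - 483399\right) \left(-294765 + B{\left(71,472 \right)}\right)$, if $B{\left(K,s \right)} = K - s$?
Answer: $240202253642$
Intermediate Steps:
$\left(-330388 - 483399\right) \left(-294765 + B{\left(71,472 \right)}\right) = \left(-330388 - 483399\right) \left(-294765 + \left(71 - 472\right)\right) = - 813787 \left(-294765 + \left(71 - 472\right)\right) = - 813787 \left(-294765 - 401\right) = \left(-813787\right) \left(-295166\right) = 240202253642$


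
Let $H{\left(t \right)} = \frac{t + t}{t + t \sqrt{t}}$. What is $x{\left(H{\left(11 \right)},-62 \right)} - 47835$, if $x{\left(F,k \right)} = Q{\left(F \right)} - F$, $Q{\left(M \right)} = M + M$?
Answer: $- \frac{239176}{5} + \frac{\sqrt{11}}{5} \approx -47835.0$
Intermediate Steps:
$Q{\left(M \right)} = 2 M$
$H{\left(t \right)} = \frac{2 t}{t + t^{\frac{3}{2}}}$
$x{\left(F,k \right)} = F$ ($x{\left(F,k \right)} = 2 F - F = F$)
$x{\left(H{\left(11 \right)},-62 \right)} - 47835 = 2 \cdot 11 \frac{1}{11 + 11^{\frac{3}{2}}} - 47835 = 2 \cdot 11 \frac{1}{11 + 11 \sqrt{11}} - 47835 = \frac{22}{11 + 11 \sqrt{11}} - 47835 = -47835 + \frac{22}{11 + 11 \sqrt{11}}$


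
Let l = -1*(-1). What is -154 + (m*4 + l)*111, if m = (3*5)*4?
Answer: 26597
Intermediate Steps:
l = 1
m = 60 (m = 15*4 = 60)
-154 + (m*4 + l)*111 = -154 + (60*4 + 1)*111 = -154 + (240 + 1)*111 = -154 + 241*111 = -154 + 26751 = 26597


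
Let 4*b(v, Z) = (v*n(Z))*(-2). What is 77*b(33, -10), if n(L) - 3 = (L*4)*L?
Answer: -1024023/2 ≈ -5.1201e+5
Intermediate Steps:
n(L) = 3 + 4*L**2 (n(L) = 3 + (L*4)*L = 3 + (4*L)*L = 3 + 4*L**2)
b(v, Z) = -v*(3 + 4*Z**2)/2 (b(v, Z) = ((v*(3 + 4*Z**2))*(-2))/4 = (-2*v*(3 + 4*Z**2))/4 = -v*(3 + 4*Z**2)/2)
77*b(33, -10) = 77*(-1/2*33*(3 + 4*(-10)**2)) = 77*(-1/2*33*(3 + 4*100)) = 77*(-1/2*33*(3 + 400)) = 77*(-1/2*33*403) = 77*(-13299/2) = -1024023/2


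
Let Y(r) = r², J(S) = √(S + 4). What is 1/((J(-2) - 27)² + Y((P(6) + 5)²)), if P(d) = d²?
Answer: 235541/665754751686 + 3*√2/443836501124 ≈ 3.5380e-7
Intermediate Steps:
J(S) = √(4 + S)
1/((J(-2) - 27)² + Y((P(6) + 5)²)) = 1/((√(4 - 2) - 27)² + ((6² + 5)²)²) = 1/((√2 - 27)² + ((36 + 5)²)²) = 1/((-27 + √2)² + (41²)²) = 1/((-27 + √2)² + 1681²) = 1/((-27 + √2)² + 2825761) = 1/(2825761 + (-27 + √2)²)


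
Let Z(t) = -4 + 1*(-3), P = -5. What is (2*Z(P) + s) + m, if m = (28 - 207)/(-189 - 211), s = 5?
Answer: -3421/400 ≈ -8.5525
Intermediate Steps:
Z(t) = -7 (Z(t) = -4 - 3 = -7)
m = 179/400 (m = -179/(-400) = -179*(-1/400) = 179/400 ≈ 0.44750)
(2*Z(P) + s) + m = (2*(-7) + 5) + 179/400 = (-14 + 5) + 179/400 = -9 + 179/400 = -3421/400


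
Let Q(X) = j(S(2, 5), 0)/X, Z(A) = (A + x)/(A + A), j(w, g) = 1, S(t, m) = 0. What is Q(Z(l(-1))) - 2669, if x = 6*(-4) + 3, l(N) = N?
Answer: -29358/11 ≈ -2668.9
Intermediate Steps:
x = -21 (x = -24 + 3 = -21)
Z(A) = (-21 + A)/(2*A) (Z(A) = (A - 21)/(A + A) = (-21 + A)/((2*A)) = (-21 + A)*(1/(2*A)) = (-21 + A)/(2*A))
Q(X) = 1/X
Q(Z(l(-1))) - 2669 = 1/((½)*(-21 - 1)/(-1)) - 2669 = 1/((½)*(-1)*(-22)) - 2669 = 1/11 - 2669 = -29358/11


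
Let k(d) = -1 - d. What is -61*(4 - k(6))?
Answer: -671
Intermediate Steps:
-61*(4 - k(6)) = -61*(4 - (-1 - 1*6)) = -61*(4 - (-1 - 6)) = -61*(4 - 1*(-7)) = -61*(4 + 7) = -61*11 = -671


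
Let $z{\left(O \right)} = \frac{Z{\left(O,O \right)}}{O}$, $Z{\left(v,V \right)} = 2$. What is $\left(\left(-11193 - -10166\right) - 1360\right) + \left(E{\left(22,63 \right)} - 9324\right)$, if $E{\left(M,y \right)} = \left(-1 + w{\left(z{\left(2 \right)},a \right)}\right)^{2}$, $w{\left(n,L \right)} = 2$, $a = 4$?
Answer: $-11710$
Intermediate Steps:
$z{\left(O \right)} = \frac{2}{O}$
$E{\left(M,y \right)} = 1$ ($E{\left(M,y \right)} = \left(-1 + 2\right)^{2} = 1^{2} = 1$)
$\left(\left(-11193 - -10166\right) - 1360\right) + \left(E{\left(22,63 \right)} - 9324\right) = \left(\left(-11193 - -10166\right) - 1360\right) + \left(1 - 9324\right) = \left(\left(-11193 + 10166\right) - 1360\right) + \left(1 - 9324\right) = \left(-1027 - 1360\right) - 9323 = -2387 - 9323 = -11710$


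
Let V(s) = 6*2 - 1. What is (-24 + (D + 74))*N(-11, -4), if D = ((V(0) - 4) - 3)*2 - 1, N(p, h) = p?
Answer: -627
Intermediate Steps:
V(s) = 11 (V(s) = 12 - 1 = 11)
D = 7 (D = ((11 - 4) - 3)*2 - 1 = (7 - 3)*2 - 1 = 4*2 - 1 = 8 - 1 = 7)
(-24 + (D + 74))*N(-11, -4) = (-24 + (7 + 74))*(-11) = (-24 + 81)*(-11) = 57*(-11) = -627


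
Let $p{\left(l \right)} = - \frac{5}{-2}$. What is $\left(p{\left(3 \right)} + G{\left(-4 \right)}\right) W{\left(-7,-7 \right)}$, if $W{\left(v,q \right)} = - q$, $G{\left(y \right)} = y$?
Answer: $- \frac{21}{2} \approx -10.5$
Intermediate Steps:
$p{\left(l \right)} = \frac{5}{2}$ ($p{\left(l \right)} = \left(-5\right) \left(- \frac{1}{2}\right) = \frac{5}{2}$)
$\left(p{\left(3 \right)} + G{\left(-4 \right)}\right) W{\left(-7,-7 \right)} = \left(\frac{5}{2} - 4\right) \left(\left(-1\right) \left(-7\right)\right) = \left(- \frac{3}{2}\right) 7 = - \frac{21}{2}$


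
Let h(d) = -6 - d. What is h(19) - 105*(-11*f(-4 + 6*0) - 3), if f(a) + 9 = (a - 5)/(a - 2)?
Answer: -16745/2 ≈ -8372.5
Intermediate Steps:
f(a) = -9 + (-5 + a)/(-2 + a) (f(a) = -9 + (a - 5)/(a - 2) = -9 + (-5 + a)/(-2 + a))
h(19) - 105*(-11*f(-4 + 6*0) - 3) = (-6 - 1*19) - 105*(-11*(13 - 8*(-4 + 6*0))/(-2 + (-4 + 6*0)) - 3) = (-6 - 19) - 105*(-11*(13 - 8*(-4 + 0))/(-2 + (-4 + 0)) - 3) = -25 - 105*(-11*(13 - 8*(-4))/(-2 - 4) - 3) = -25 - 105*(-11*(13 + 32)/(-6) - 3) = -25 - 105*(-(-11)*45/6 - 3) = -25 - 105*(-11*(-15/2) - 3) = -25 - 105*(165/2 - 3) = -25 - 105*159/2 = -25 - 16695/2 = -16745/2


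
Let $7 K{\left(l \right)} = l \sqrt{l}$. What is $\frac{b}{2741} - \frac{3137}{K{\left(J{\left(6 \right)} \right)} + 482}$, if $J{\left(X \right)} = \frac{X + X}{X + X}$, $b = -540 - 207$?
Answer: $- \frac{62710744}{9250875} \approx -6.7789$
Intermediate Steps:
$b = -747$ ($b = -540 - 207 = -747$)
$J{\left(X \right)} = 1$ ($J{\left(X \right)} = \frac{2 X}{2 X} = 2 X \frac{1}{2 X} = 1$)
$K{\left(l \right)} = \frac{l^{\frac{3}{2}}}{7}$ ($K{\left(l \right)} = \frac{l \sqrt{l}}{7} = \frac{l^{\frac{3}{2}}}{7}$)
$\frac{b}{2741} - \frac{3137}{K{\left(J{\left(6 \right)} \right)} + 482} = - \frac{747}{2741} - \frac{3137}{\frac{1^{\frac{3}{2}}}{7} + 482} = \left(-747\right) \frac{1}{2741} - \frac{3137}{\frac{1}{7} \cdot 1 + 482} = - \frac{747}{2741} - \frac{3137}{\frac{1}{7} + 482} = - \frac{747}{2741} - \frac{3137}{\frac{3375}{7}} = - \frac{747}{2741} - \frac{21959}{3375} = - \frac{62710744}{9250875}$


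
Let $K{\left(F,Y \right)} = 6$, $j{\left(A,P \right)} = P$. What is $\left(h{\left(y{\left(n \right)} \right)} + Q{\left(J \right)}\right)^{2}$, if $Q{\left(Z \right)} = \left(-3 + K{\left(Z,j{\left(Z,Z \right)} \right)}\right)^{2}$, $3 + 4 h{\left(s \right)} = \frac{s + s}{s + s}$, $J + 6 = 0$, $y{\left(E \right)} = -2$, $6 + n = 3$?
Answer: $\frac{289}{4} \approx 72.25$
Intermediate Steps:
$n = -3$ ($n = -6 + 3 = -3$)
$J = -6$ ($J = -6 + 0 = -6$)
$h{\left(s \right)} = - \frac{1}{2}$ ($h{\left(s \right)} = - \frac{3}{4} + \frac{\left(s + s\right) \frac{1}{s + s}}{4} = - \frac{3}{4} + \frac{2 s \frac{1}{2 s}}{4} = - \frac{3}{4} + \frac{1}{4} \cdot 1 = - \frac{3}{4} + \frac{1}{4} = - \frac{1}{2}$)
$Q{\left(Z \right)} = 9$ ($Q{\left(Z \right)} = \left(-3 + 6\right)^{2} = 3^{2} = 9$)
$\left(h{\left(y{\left(n \right)} \right)} + Q{\left(J \right)}\right)^{2} = \left(- \frac{1}{2} + 9\right)^{2} = \left(\frac{17}{2}\right)^{2} = \frac{289}{4}$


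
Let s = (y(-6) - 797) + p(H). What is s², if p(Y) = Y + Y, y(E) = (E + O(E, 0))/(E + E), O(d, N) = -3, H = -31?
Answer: 11785489/16 ≈ 7.3659e+5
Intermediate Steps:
y(E) = (-3 + E)/(2*E) (y(E) = (E - 3)/(E + E) = (-3 + E)/((2*E)) = (-3 + E)*(1/(2*E)) = (-3 + E)/(2*E))
p(Y) = 2*Y
s = -3433/4 (s = ((½)*(-3 - 6)/(-6) - 797) + 2*(-31) = ((½)*(-⅙)*(-9) - 797) - 62 = (¾ - 797) - 62 = -3185/4 - 62 = -3433/4 ≈ -858.25)
s² = (-3433/4)² = 11785489/16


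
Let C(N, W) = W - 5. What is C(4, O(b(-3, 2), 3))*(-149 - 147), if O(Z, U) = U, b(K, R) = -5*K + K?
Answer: 592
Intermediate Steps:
b(K, R) = -4*K
C(N, W) = -5 + W
C(4, O(b(-3, 2), 3))*(-149 - 147) = (-5 + 3)*(-149 - 147) = -2*(-296) = 592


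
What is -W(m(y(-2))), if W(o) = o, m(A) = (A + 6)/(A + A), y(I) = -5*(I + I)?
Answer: -13/20 ≈ -0.65000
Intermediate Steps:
y(I) = -10*I
m(A) = (6 + A)/(2*A) (m(A) = (6 + A)/((2*A)) = (6 + A)*(1/(2*A)) = (6 + A)/(2*A))
-W(m(y(-2))) = -(6 - 10*(-2))/(2*((-10*(-2)))) = -(6 + 20)/(2*20) = -26/(2*20) = -1*13/20 = -13/20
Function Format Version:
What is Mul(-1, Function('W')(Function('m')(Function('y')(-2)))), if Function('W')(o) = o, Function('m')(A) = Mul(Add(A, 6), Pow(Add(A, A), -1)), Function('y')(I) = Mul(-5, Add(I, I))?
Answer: Rational(-13, 20) ≈ -0.65000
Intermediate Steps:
Function('y')(I) = Mul(-10, I) (Function('y')(I) = Mul(-5, Mul(2, I)) = Mul(-10, I))
Function('m')(A) = Mul(Rational(1, 2), Pow(A, -1), Add(6, A)) (Function('m')(A) = Mul(Add(6, A), Pow(Mul(2, A), -1)) = Mul(Add(6, A), Mul(Rational(1, 2), Pow(A, -1))) = Mul(Rational(1, 2), Pow(A, -1), Add(6, A)))
Mul(-1, Function('W')(Function('m')(Function('y')(-2)))) = Mul(-1, Mul(Rational(1, 2), Pow(Mul(-10, -2), -1), Add(6, Mul(-10, -2)))) = Mul(-1, Mul(Rational(1, 2), Pow(20, -1), Add(6, 20))) = Mul(-1, Mul(Rational(1, 2), Rational(1, 20), 26)) = Mul(-1, Rational(13, 20)) = Rational(-13, 20)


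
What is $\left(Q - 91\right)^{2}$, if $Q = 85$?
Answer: $36$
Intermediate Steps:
$\left(Q - 91\right)^{2} = \left(85 - 91\right)^{2} = \left(-6\right)^{2} = 36$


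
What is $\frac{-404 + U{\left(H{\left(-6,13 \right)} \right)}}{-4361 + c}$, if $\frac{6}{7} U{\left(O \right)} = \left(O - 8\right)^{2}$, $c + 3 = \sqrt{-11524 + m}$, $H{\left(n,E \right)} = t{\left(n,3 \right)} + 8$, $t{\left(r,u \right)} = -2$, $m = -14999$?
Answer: $\frac{5228072}{57213057} + \frac{1198 i \sqrt{2947}}{19071019} \approx 0.091379 + 0.0034101 i$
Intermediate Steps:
$H{\left(n,E \right)} = 6$ ($H{\left(n,E \right)} = -2 + 8 = 6$)
$c = -3 + 3 i \sqrt{2947}$ ($c = -3 + \sqrt{-11524 - 14999} = -3 + \sqrt{-26523} = -3 + 3 i \sqrt{2947} \approx -3.0 + 162.86 i$)
$U{\left(O \right)} = \frac{7 \left(-8 + O\right)^{2}}{6}$ ($U{\left(O \right)} = \frac{7 \left(O - 8\right)^{2}}{6} = \frac{7 \left(-8 + O\right)^{2}}{6}$)
$\frac{-404 + U{\left(H{\left(-6,13 \right)} \right)}}{-4361 + c} = \frac{-404 + \frac{7 \left(-8 + 6\right)^{2}}{6}}{-4361 - \left(3 - 3 i \sqrt{2947}\right)} = \frac{-404 + \frac{7 \left(-2\right)^{2}}{6}}{-4364 + 3 i \sqrt{2947}} = \frac{-404 + \frac{7}{6} \cdot 4}{-4364 + 3 i \sqrt{2947}} = \frac{-404 + \frac{14}{3}}{-4364 + 3 i \sqrt{2947}} = - \frac{1198}{3 \left(-4364 + 3 i \sqrt{2947}\right)}$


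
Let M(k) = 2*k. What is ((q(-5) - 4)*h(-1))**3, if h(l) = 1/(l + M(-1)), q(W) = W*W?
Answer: -343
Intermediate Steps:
q(W) = W**2
h(l) = 1/(-2 + l) (h(l) = 1/(l + 2*(-1)) = 1/(l - 2) = 1/(-2 + l))
((q(-5) - 4)*h(-1))**3 = (((-5)**2 - 4)/(-2 - 1))**3 = ((25 - 4)/(-3))**3 = (21*(-1/3))**3 = (-7)**3 = -343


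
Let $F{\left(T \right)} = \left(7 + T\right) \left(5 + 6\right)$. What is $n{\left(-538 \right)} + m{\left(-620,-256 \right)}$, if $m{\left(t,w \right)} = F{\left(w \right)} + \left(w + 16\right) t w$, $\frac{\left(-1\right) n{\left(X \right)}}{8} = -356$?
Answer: $-38092691$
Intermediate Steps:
$n{\left(X \right)} = 2848$ ($n{\left(X \right)} = \left(-8\right) \left(-356\right) = 2848$)
$F{\left(T \right)} = 77 + 11 T$ ($F{\left(T \right)} = \left(7 + T\right) 11 = 77 + 11 T$)
$m{\left(t,w \right)} = 77 + 11 w + t w \left(16 + w\right)$ ($m{\left(t,w \right)} = \left(77 + 11 w\right) + \left(w + 16\right) t w = \left(77 + 11 w\right) + \left(16 + w\right) t w = \left(77 + 11 w\right) + t w \left(16 + w\right) = 77 + 11 w + t w \left(16 + w\right)$)
$n{\left(-538 \right)} + m{\left(-620,-256 \right)} = 2848 + \left(77 + 11 \left(-256\right) - 620 \left(-256\right)^{2} + 16 \left(-620\right) \left(-256\right)\right) = 2848 + \left(77 - 2816 - 40632320 + 2539520\right) = 2848 - 38095539 = -38092691$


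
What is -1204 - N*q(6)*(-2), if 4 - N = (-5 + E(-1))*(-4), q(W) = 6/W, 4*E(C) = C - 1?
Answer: -1240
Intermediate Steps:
E(C) = -¼ + C/4 (E(C) = (C - 1)/4 = (-1 + C)/4 = -¼ + C/4)
N = -18 (N = 4 - (-5 + (-¼ + (¼)*(-1)))*(-4) = 4 - (-5 + (-¼ - ¼))*(-4) = 4 - (-5 - ½)*(-4) = 4 - (-11)*(-4)/2 = 4 - 1*22 = 4 - 22 = -18)
-1204 - N*q(6)*(-2) = -1204 - (-108/6)*(-2) = -1204 - (-18*1)*(-2) = -1204 - (-18)*(-2) = -1204 - 1*36 = -1204 - 36 = -1240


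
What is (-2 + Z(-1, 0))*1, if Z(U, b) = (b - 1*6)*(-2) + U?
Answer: 9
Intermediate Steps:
Z(U, b) = 12 + U - 2*b (Z(U, b) = (b - 6)*(-2) + U = (-6 + b)*(-2) + U = (12 - 2*b) + U = 12 + U - 2*b)
(-2 + Z(-1, 0))*1 = (-2 + (12 - 1 - 2*0))*1 = (-2 + (12 - 1 + 0))*1 = (-2 + 11)*1 = 9*1 = 9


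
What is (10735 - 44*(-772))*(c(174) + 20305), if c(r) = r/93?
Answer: 28141119639/31 ≈ 9.0778e+8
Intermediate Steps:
c(r) = r/93 (c(r) = r*(1/93) = r/93)
(10735 - 44*(-772))*(c(174) + 20305) = (10735 - 44*(-772))*((1/93)*174 + 20305) = (10735 + 33968)*(58/31 + 20305) = 44703*(629513/31) = 28141119639/31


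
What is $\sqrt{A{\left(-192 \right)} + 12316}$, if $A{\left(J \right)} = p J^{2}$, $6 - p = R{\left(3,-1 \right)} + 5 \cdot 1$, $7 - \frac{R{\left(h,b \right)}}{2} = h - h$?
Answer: $2 i \sqrt{116729} \approx 683.31 i$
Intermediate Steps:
$R{\left(h,b \right)} = 14$ ($R{\left(h,b \right)} = 14 - 2 \left(h - h\right) = 14 - 0 = 14 + 0 = 14$)
$p = -13$ ($p = 6 - \left(14 + 5 \cdot 1\right) = 6 - \left(14 + 5\right) = 6 - 19 = -13$)
$A{\left(J \right)} = - 13 J^{2}$
$\sqrt{A{\left(-192 \right)} + 12316} = \sqrt{- 13 \left(-192\right)^{2} + 12316} = \sqrt{\left(-13\right) 36864 + 12316} = \sqrt{-479232 + 12316} = \sqrt{-466916} = 2 i \sqrt{116729}$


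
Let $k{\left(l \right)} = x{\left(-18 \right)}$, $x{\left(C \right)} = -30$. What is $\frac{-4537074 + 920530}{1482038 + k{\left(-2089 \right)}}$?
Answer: $- \frac{452068}{185251} \approx -2.4403$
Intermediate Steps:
$k{\left(l \right)} = -30$
$\frac{-4537074 + 920530}{1482038 + k{\left(-2089 \right)}} = \frac{-4537074 + 920530}{1482038 - 30} = - \frac{3616544}{1482008} = \left(-3616544\right) \frac{1}{1482008} = - \frac{452068}{185251}$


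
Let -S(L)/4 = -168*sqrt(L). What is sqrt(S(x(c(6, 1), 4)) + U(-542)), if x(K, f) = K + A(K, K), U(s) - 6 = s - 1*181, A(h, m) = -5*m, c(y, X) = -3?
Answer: sqrt(-717 + 1344*sqrt(3)) ≈ 40.136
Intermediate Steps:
U(s) = -175 + s (U(s) = 6 + (s - 1*181) = 6 + (s - 181) = 6 + (-181 + s) = -175 + s)
x(K, f) = -4*K (x(K, f) = K - 5*K = -4*K)
S(L) = 672*sqrt(L) (S(L) = -(-672)*sqrt(L) = 672*sqrt(L))
sqrt(S(x(c(6, 1), 4)) + U(-542)) = sqrt(672*sqrt(-4*(-3)) + (-175 - 542)) = sqrt(672*sqrt(12) - 717) = sqrt(672*(2*sqrt(3)) - 717) = sqrt(1344*sqrt(3) - 717) = sqrt(-717 + 1344*sqrt(3))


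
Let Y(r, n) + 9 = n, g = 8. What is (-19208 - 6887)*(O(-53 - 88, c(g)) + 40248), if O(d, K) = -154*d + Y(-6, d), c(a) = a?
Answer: -1612984140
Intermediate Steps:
Y(r, n) = -9 + n
O(d, K) = -9 - 153*d (O(d, K) = -154*d + (-9 + d) = -9 - 153*d)
(-19208 - 6887)*(O(-53 - 88, c(g)) + 40248) = (-19208 - 6887)*((-9 - 153*(-53 - 88)) + 40248) = -26095*((-9 - 153*(-141)) + 40248) = -26095*((-9 + 21573) + 40248) = -26095*(21564 + 40248) = -26095*61812 = -1612984140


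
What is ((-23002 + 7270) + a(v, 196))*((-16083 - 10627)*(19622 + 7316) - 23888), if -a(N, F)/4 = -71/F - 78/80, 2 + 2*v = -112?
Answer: 396057233110158/35 ≈ 1.1316e+13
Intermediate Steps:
v = -57 (v = -1 + (1/2)*(-112) = -1 - 56 = -57)
a(N, F) = 39/10 + 284/F (a(N, F) = -4*(-71/F - 78/80) = -4*(-71/F - 78*1/80) = -4*(-71/F - 39/40) = -4*(-39/40 - 71/F) = 39/10 + 284/F)
((-23002 + 7270) + a(v, 196))*((-16083 - 10627)*(19622 + 7316) - 23888) = ((-23002 + 7270) + (39/10 + 284/196))*((-16083 - 10627)*(19622 + 7316) - 23888) = (-15732 + (39/10 + 284*(1/196)))*(-26710*26938 - 23888) = (-15732 + (39/10 + 71/49))*(-719513980 - 23888) = (-15732 + 2621/490)*(-719537868) = -7706059/490*(-719537868) = 396057233110158/35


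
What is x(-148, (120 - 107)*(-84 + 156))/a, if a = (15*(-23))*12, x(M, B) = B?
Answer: -26/115 ≈ -0.22609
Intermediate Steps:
a = -4140 (a = -345*12 = -4140)
x(-148, (120 - 107)*(-84 + 156))/a = ((120 - 107)*(-84 + 156))/(-4140) = (13*72)*(-1/4140) = 936*(-1/4140) = -26/115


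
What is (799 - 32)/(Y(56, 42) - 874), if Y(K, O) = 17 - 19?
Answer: -767/876 ≈ -0.87557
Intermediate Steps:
Y(K, O) = -2
(799 - 32)/(Y(56, 42) - 874) = (799 - 32)/(-2 - 874) = 767/(-876) = 767*(-1/876) = -767/876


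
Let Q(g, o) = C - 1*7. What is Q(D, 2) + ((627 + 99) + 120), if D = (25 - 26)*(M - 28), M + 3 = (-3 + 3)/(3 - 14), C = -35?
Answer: 804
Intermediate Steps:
M = -3 (M = -3 + (-3 + 3)/(3 - 14) = -3 + 0/(-11) = -3 + 0*(-1/11) = -3 + 0 = -3)
D = 31 (D = (25 - 26)*(-3 - 28) = -1*(-31) = 31)
Q(g, o) = -42 (Q(g, o) = -35 - 1*7 = -35 - 7 = -42)
Q(D, 2) + ((627 + 99) + 120) = -42 + ((627 + 99) + 120) = -42 + (726 + 120) = -42 + 846 = 804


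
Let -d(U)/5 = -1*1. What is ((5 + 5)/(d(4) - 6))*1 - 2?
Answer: -12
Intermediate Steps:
d(U) = 5 (d(U) = -(-5) = -5*(-1) = 5)
((5 + 5)/(d(4) - 6))*1 - 2 = ((5 + 5)/(5 - 6))*1 - 2 = (10/(-1))*1 - 2 = (10*(-1))*1 - 2 = -10*1 - 2 = -10 - 2 = -12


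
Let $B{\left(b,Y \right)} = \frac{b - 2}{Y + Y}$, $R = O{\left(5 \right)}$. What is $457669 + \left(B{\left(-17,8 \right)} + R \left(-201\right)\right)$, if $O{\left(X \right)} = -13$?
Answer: $\frac{7364493}{16} \approx 4.6028 \cdot 10^{5}$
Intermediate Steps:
$R = -13$
$B{\left(b,Y \right)} = \frac{-2 + b}{2 Y}$
$457669 + \left(B{\left(-17,8 \right)} + R \left(-201\right)\right) = 457669 + \left(\frac{-2 - 17}{2 \cdot 8} - -2613\right) = 457669 + \left(\frac{1}{2} \cdot \frac{1}{8} \left(-19\right) + 2613\right) = 457669 + \left(- \frac{19}{16} + 2613\right) = 457669 + \frac{41789}{16} = \frac{7364493}{16}$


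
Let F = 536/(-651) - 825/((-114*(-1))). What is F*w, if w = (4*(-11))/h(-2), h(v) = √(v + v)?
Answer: -2193323*I/12369 ≈ -177.32*I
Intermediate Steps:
h(v) = √2*√v (h(v) = √(2*v) = √2*√v)
w = 22*I (w = (4*(-11))/((√2*√(-2))) = -44*(-I/2) = -(-22)*I = 22*I ≈ 22.0*I)
F = -199393/24738 (F = 536*(-1/651) - 825/114 = -536/651 - 825*1/114 = -536/651 - 275/38 = -199393/24738 ≈ -8.0602)
F*w = -2193323*I/12369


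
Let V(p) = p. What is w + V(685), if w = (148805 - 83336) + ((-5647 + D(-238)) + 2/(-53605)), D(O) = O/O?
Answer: 3243531338/53605 ≈ 60508.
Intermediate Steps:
D(O) = 1
w = 3206811913/53605 (w = (148805 - 83336) + ((-5647 + 1) + 2/(-53605)) = 65469 + (-5646 + 2*(-1/53605)) = 65469 + (-5646 - 2/53605) = 65469 - 302653832/53605 = 3206811913/53605 ≈ 59823.)
w + V(685) = 3206811913/53605 + 685 = 3243531338/53605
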